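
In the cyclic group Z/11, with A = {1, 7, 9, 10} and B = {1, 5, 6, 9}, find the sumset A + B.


Work in Z/11Z: reduce every sum a + b modulo 11.
Enumerate all 16 pairs:
a = 1: 1+1=2, 1+5=6, 1+6=7, 1+9=10
a = 7: 7+1=8, 7+5=1, 7+6=2, 7+9=5
a = 9: 9+1=10, 9+5=3, 9+6=4, 9+9=7
a = 10: 10+1=0, 10+5=4, 10+6=5, 10+9=8
Distinct residues collected: {0, 1, 2, 3, 4, 5, 6, 7, 8, 10}
|A + B| = 10 (out of 11 total residues).

A + B = {0, 1, 2, 3, 4, 5, 6, 7, 8, 10}


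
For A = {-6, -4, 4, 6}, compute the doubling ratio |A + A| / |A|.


|A| = 4.
Compute A + A by enumerating all 16 pairs.
A + A = {-12, -10, -8, -2, 0, 2, 8, 10, 12}, so |A + A| = 9.
K = |A + A| / |A| = 9/4 (already in lowest terms) ≈ 2.2500.
Reference: AP of size 4 gives K = 7/4 ≈ 1.7500; a fully generic set of size 4 gives K ≈ 2.5000.

|A| = 4, |A + A| = 9, K = 9/4.


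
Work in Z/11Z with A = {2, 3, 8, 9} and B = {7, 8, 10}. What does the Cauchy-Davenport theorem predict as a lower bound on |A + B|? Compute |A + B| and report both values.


Cauchy-Davenport: |A + B| ≥ min(p, |A| + |B| - 1) for A, B nonempty in Z/pZ.
|A| = 4, |B| = 3, p = 11.
CD lower bound = min(11, 4 + 3 - 1) = min(11, 6) = 6.
Compute A + B mod 11 directly:
a = 2: 2+7=9, 2+8=10, 2+10=1
a = 3: 3+7=10, 3+8=0, 3+10=2
a = 8: 8+7=4, 8+8=5, 8+10=7
a = 9: 9+7=5, 9+8=6, 9+10=8
A + B = {0, 1, 2, 4, 5, 6, 7, 8, 9, 10}, so |A + B| = 10.
Verify: 10 ≥ 6? Yes ✓.

CD lower bound = 6, actual |A + B| = 10.


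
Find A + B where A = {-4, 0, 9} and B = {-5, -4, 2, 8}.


A + B = {a + b : a ∈ A, b ∈ B}.
Enumerate all |A|·|B| = 3·4 = 12 pairs (a, b) and collect distinct sums.
a = -4: -4+-5=-9, -4+-4=-8, -4+2=-2, -4+8=4
a = 0: 0+-5=-5, 0+-4=-4, 0+2=2, 0+8=8
a = 9: 9+-5=4, 9+-4=5, 9+2=11, 9+8=17
Collecting distinct sums: A + B = {-9, -8, -5, -4, -2, 2, 4, 5, 8, 11, 17}
|A + B| = 11

A + B = {-9, -8, -5, -4, -2, 2, 4, 5, 8, 11, 17}


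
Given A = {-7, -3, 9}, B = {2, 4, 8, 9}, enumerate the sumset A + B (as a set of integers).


A + B = {a + b : a ∈ A, b ∈ B}.
Enumerate all |A|·|B| = 3·4 = 12 pairs (a, b) and collect distinct sums.
a = -7: -7+2=-5, -7+4=-3, -7+8=1, -7+9=2
a = -3: -3+2=-1, -3+4=1, -3+8=5, -3+9=6
a = 9: 9+2=11, 9+4=13, 9+8=17, 9+9=18
Collecting distinct sums: A + B = {-5, -3, -1, 1, 2, 5, 6, 11, 13, 17, 18}
|A + B| = 11

A + B = {-5, -3, -1, 1, 2, 5, 6, 11, 13, 17, 18}


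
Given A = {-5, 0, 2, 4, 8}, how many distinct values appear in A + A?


A + A = {a + a' : a, a' ∈ A}; |A| = 5.
General bounds: 2|A| - 1 ≤ |A + A| ≤ |A|(|A|+1)/2, i.e. 9 ≤ |A + A| ≤ 15.
Lower bound 2|A|-1 is attained iff A is an arithmetic progression.
Enumerate sums a + a' for a ≤ a' (symmetric, so this suffices):
a = -5: -5+-5=-10, -5+0=-5, -5+2=-3, -5+4=-1, -5+8=3
a = 0: 0+0=0, 0+2=2, 0+4=4, 0+8=8
a = 2: 2+2=4, 2+4=6, 2+8=10
a = 4: 4+4=8, 4+8=12
a = 8: 8+8=16
Distinct sums: {-10, -5, -3, -1, 0, 2, 3, 4, 6, 8, 10, 12, 16}
|A + A| = 13

|A + A| = 13


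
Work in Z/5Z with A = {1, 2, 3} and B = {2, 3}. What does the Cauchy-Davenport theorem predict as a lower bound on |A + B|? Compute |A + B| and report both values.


Cauchy-Davenport: |A + B| ≥ min(p, |A| + |B| - 1) for A, B nonempty in Z/pZ.
|A| = 3, |B| = 2, p = 5.
CD lower bound = min(5, 3 + 2 - 1) = min(5, 4) = 4.
Compute A + B mod 5 directly:
a = 1: 1+2=3, 1+3=4
a = 2: 2+2=4, 2+3=0
a = 3: 3+2=0, 3+3=1
A + B = {0, 1, 3, 4}, so |A + B| = 4.
Verify: 4 ≥ 4? Yes ✓.

CD lower bound = 4, actual |A + B| = 4.


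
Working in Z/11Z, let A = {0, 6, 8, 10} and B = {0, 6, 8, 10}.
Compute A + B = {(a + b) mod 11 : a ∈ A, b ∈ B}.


Work in Z/11Z: reduce every sum a + b modulo 11.
Enumerate all 16 pairs:
a = 0: 0+0=0, 0+6=6, 0+8=8, 0+10=10
a = 6: 6+0=6, 6+6=1, 6+8=3, 6+10=5
a = 8: 8+0=8, 8+6=3, 8+8=5, 8+10=7
a = 10: 10+0=10, 10+6=5, 10+8=7, 10+10=9
Distinct residues collected: {0, 1, 3, 5, 6, 7, 8, 9, 10}
|A + B| = 9 (out of 11 total residues).

A + B = {0, 1, 3, 5, 6, 7, 8, 9, 10}


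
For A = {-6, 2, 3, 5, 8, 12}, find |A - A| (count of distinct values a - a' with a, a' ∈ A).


A - A = {a - a' : a, a' ∈ A}; |A| = 6.
Bounds: 2|A|-1 ≤ |A - A| ≤ |A|² - |A| + 1, i.e. 11 ≤ |A - A| ≤ 31.
Note: 0 ∈ A - A always (from a - a). The set is symmetric: if d ∈ A - A then -d ∈ A - A.
Enumerate nonzero differences d = a - a' with a > a' (then include -d):
Positive differences: {1, 2, 3, 4, 5, 6, 7, 8, 9, 10, 11, 14, 18}
Full difference set: {0} ∪ (positive diffs) ∪ (negative diffs).
|A - A| = 1 + 2·13 = 27 (matches direct enumeration: 27).

|A - A| = 27


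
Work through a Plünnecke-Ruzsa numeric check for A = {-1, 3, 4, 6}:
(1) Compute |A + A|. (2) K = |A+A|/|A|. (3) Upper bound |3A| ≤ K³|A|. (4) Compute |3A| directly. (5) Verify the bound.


|A| = 4.
Step 1: Compute A + A by enumerating all 16 pairs.
A + A = {-2, 2, 3, 5, 6, 7, 8, 9, 10, 12}, so |A + A| = 10.
Step 2: Doubling constant K = |A + A|/|A| = 10/4 = 10/4 ≈ 2.5000.
Step 3: Plünnecke-Ruzsa gives |3A| ≤ K³·|A| = (2.5000)³ · 4 ≈ 62.5000.
Step 4: Compute 3A = A + A + A directly by enumerating all triples (a,b,c) ∈ A³; |3A| = 17.
Step 5: Check 17 ≤ 62.5000? Yes ✓.

K = 10/4, Plünnecke-Ruzsa bound K³|A| ≈ 62.5000, |3A| = 17, inequality holds.


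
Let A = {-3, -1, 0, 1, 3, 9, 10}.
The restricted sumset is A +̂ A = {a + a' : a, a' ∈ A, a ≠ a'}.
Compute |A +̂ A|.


Restricted sumset: A +̂ A = {a + a' : a ∈ A, a' ∈ A, a ≠ a'}.
Equivalently, take A + A and drop any sum 2a that is achievable ONLY as a + a for a ∈ A (i.e. sums representable only with equal summands).
Enumerate pairs (a, a') with a < a' (symmetric, so each unordered pair gives one sum; this covers all a ≠ a'):
  -3 + -1 = -4
  -3 + 0 = -3
  -3 + 1 = -2
  -3 + 3 = 0
  -3 + 9 = 6
  -3 + 10 = 7
  -1 + 0 = -1
  -1 + 1 = 0
  -1 + 3 = 2
  -1 + 9 = 8
  -1 + 10 = 9
  0 + 1 = 1
  0 + 3 = 3
  0 + 9 = 9
  0 + 10 = 10
  1 + 3 = 4
  1 + 9 = 10
  1 + 10 = 11
  3 + 9 = 12
  3 + 10 = 13
  9 + 10 = 19
Collected distinct sums: {-4, -3, -2, -1, 0, 1, 2, 3, 4, 6, 7, 8, 9, 10, 11, 12, 13, 19}
|A +̂ A| = 18
(Reference bound: |A +̂ A| ≥ 2|A| - 3 for |A| ≥ 2, with |A| = 7 giving ≥ 11.)

|A +̂ A| = 18


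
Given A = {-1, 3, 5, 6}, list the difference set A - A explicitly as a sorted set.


A - A = {a - a' : a, a' ∈ A}.
Compute a - a' for each ordered pair (a, a'):
a = -1: -1--1=0, -1-3=-4, -1-5=-6, -1-6=-7
a = 3: 3--1=4, 3-3=0, 3-5=-2, 3-6=-3
a = 5: 5--1=6, 5-3=2, 5-5=0, 5-6=-1
a = 6: 6--1=7, 6-3=3, 6-5=1, 6-6=0
Collecting distinct values (and noting 0 appears from a-a):
A - A = {-7, -6, -4, -3, -2, -1, 0, 1, 2, 3, 4, 6, 7}
|A - A| = 13

A - A = {-7, -6, -4, -3, -2, -1, 0, 1, 2, 3, 4, 6, 7}


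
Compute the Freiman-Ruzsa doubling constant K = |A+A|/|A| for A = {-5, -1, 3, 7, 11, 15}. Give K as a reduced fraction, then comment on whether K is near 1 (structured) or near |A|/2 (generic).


|A| = 6.
Compute A + A by enumerating all 36 pairs.
A + A = {-10, -6, -2, 2, 6, 10, 14, 18, 22, 26, 30}, so |A + A| = 11.
K = |A + A| / |A| = 11/6 (already in lowest terms) ≈ 1.8333.
Reference: AP of size 6 gives K = 11/6 ≈ 1.8333; a fully generic set of size 6 gives K ≈ 3.5000.

|A| = 6, |A + A| = 11, K = 11/6.


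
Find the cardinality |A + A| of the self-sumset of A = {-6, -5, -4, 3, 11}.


A + A = {a + a' : a, a' ∈ A}; |A| = 5.
General bounds: 2|A| - 1 ≤ |A + A| ≤ |A|(|A|+1)/2, i.e. 9 ≤ |A + A| ≤ 15.
Lower bound 2|A|-1 is attained iff A is an arithmetic progression.
Enumerate sums a + a' for a ≤ a' (symmetric, so this suffices):
a = -6: -6+-6=-12, -6+-5=-11, -6+-4=-10, -6+3=-3, -6+11=5
a = -5: -5+-5=-10, -5+-4=-9, -5+3=-2, -5+11=6
a = -4: -4+-4=-8, -4+3=-1, -4+11=7
a = 3: 3+3=6, 3+11=14
a = 11: 11+11=22
Distinct sums: {-12, -11, -10, -9, -8, -3, -2, -1, 5, 6, 7, 14, 22}
|A + A| = 13

|A + A| = 13


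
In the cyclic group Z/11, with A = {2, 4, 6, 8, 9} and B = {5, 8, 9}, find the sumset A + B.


Work in Z/11Z: reduce every sum a + b modulo 11.
Enumerate all 15 pairs:
a = 2: 2+5=7, 2+8=10, 2+9=0
a = 4: 4+5=9, 4+8=1, 4+9=2
a = 6: 6+5=0, 6+8=3, 6+9=4
a = 8: 8+5=2, 8+8=5, 8+9=6
a = 9: 9+5=3, 9+8=6, 9+9=7
Distinct residues collected: {0, 1, 2, 3, 4, 5, 6, 7, 9, 10}
|A + B| = 10 (out of 11 total residues).

A + B = {0, 1, 2, 3, 4, 5, 6, 7, 9, 10}


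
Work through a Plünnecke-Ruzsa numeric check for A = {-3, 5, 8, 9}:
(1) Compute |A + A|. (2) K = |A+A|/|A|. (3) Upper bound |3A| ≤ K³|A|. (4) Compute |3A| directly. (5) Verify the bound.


|A| = 4.
Step 1: Compute A + A by enumerating all 16 pairs.
A + A = {-6, 2, 5, 6, 10, 13, 14, 16, 17, 18}, so |A + A| = 10.
Step 2: Doubling constant K = |A + A|/|A| = 10/4 = 10/4 ≈ 2.5000.
Step 3: Plünnecke-Ruzsa gives |3A| ≤ K³·|A| = (2.5000)³ · 4 ≈ 62.5000.
Step 4: Compute 3A = A + A + A directly by enumerating all triples (a,b,c) ∈ A³; |3A| = 19.
Step 5: Check 19 ≤ 62.5000? Yes ✓.

K = 10/4, Plünnecke-Ruzsa bound K³|A| ≈ 62.5000, |3A| = 19, inequality holds.


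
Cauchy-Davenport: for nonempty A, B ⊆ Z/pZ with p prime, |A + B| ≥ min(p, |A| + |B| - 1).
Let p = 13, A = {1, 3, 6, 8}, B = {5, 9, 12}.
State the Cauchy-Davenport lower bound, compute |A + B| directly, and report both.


Cauchy-Davenport: |A + B| ≥ min(p, |A| + |B| - 1) for A, B nonempty in Z/pZ.
|A| = 4, |B| = 3, p = 13.
CD lower bound = min(13, 4 + 3 - 1) = min(13, 6) = 6.
Compute A + B mod 13 directly:
a = 1: 1+5=6, 1+9=10, 1+12=0
a = 3: 3+5=8, 3+9=12, 3+12=2
a = 6: 6+5=11, 6+9=2, 6+12=5
a = 8: 8+5=0, 8+9=4, 8+12=7
A + B = {0, 2, 4, 5, 6, 7, 8, 10, 11, 12}, so |A + B| = 10.
Verify: 10 ≥ 6? Yes ✓.

CD lower bound = 6, actual |A + B| = 10.


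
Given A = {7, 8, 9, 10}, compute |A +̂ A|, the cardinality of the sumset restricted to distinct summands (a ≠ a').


Restricted sumset: A +̂ A = {a + a' : a ∈ A, a' ∈ A, a ≠ a'}.
Equivalently, take A + A and drop any sum 2a that is achievable ONLY as a + a for a ∈ A (i.e. sums representable only with equal summands).
Enumerate pairs (a, a') with a < a' (symmetric, so each unordered pair gives one sum; this covers all a ≠ a'):
  7 + 8 = 15
  7 + 9 = 16
  7 + 10 = 17
  8 + 9 = 17
  8 + 10 = 18
  9 + 10 = 19
Collected distinct sums: {15, 16, 17, 18, 19}
|A +̂ A| = 5
(Reference bound: |A +̂ A| ≥ 2|A| - 3 for |A| ≥ 2, with |A| = 4 giving ≥ 5.)

|A +̂ A| = 5


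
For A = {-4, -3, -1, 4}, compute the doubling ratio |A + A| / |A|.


|A| = 4.
Compute A + A by enumerating all 16 pairs.
A + A = {-8, -7, -6, -5, -4, -2, 0, 1, 3, 8}, so |A + A| = 10.
K = |A + A| / |A| = 10/4 = 5/2 ≈ 2.5000.
Reference: AP of size 4 gives K = 7/4 ≈ 1.7500; a fully generic set of size 4 gives K ≈ 2.5000.

|A| = 4, |A + A| = 10, K = 10/4 = 5/2.


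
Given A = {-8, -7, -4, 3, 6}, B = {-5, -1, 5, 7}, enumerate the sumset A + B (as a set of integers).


A + B = {a + b : a ∈ A, b ∈ B}.
Enumerate all |A|·|B| = 5·4 = 20 pairs (a, b) and collect distinct sums.
a = -8: -8+-5=-13, -8+-1=-9, -8+5=-3, -8+7=-1
a = -7: -7+-5=-12, -7+-1=-8, -7+5=-2, -7+7=0
a = -4: -4+-5=-9, -4+-1=-5, -4+5=1, -4+7=3
a = 3: 3+-5=-2, 3+-1=2, 3+5=8, 3+7=10
a = 6: 6+-5=1, 6+-1=5, 6+5=11, 6+7=13
Collecting distinct sums: A + B = {-13, -12, -9, -8, -5, -3, -2, -1, 0, 1, 2, 3, 5, 8, 10, 11, 13}
|A + B| = 17

A + B = {-13, -12, -9, -8, -5, -3, -2, -1, 0, 1, 2, 3, 5, 8, 10, 11, 13}


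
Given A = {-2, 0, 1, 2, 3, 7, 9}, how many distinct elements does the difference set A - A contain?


A - A = {a - a' : a, a' ∈ A}; |A| = 7.
Bounds: 2|A|-1 ≤ |A - A| ≤ |A|² - |A| + 1, i.e. 13 ≤ |A - A| ≤ 43.
Note: 0 ∈ A - A always (from a - a). The set is symmetric: if d ∈ A - A then -d ∈ A - A.
Enumerate nonzero differences d = a - a' with a > a' (then include -d):
Positive differences: {1, 2, 3, 4, 5, 6, 7, 8, 9, 11}
Full difference set: {0} ∪ (positive diffs) ∪ (negative diffs).
|A - A| = 1 + 2·10 = 21 (matches direct enumeration: 21).

|A - A| = 21


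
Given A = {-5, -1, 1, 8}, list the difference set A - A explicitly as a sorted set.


A - A = {a - a' : a, a' ∈ A}.
Compute a - a' for each ordered pair (a, a'):
a = -5: -5--5=0, -5--1=-4, -5-1=-6, -5-8=-13
a = -1: -1--5=4, -1--1=0, -1-1=-2, -1-8=-9
a = 1: 1--5=6, 1--1=2, 1-1=0, 1-8=-7
a = 8: 8--5=13, 8--1=9, 8-1=7, 8-8=0
Collecting distinct values (and noting 0 appears from a-a):
A - A = {-13, -9, -7, -6, -4, -2, 0, 2, 4, 6, 7, 9, 13}
|A - A| = 13

A - A = {-13, -9, -7, -6, -4, -2, 0, 2, 4, 6, 7, 9, 13}


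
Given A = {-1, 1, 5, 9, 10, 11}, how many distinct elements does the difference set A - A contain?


A - A = {a - a' : a, a' ∈ A}; |A| = 6.
Bounds: 2|A|-1 ≤ |A - A| ≤ |A|² - |A| + 1, i.e. 11 ≤ |A - A| ≤ 31.
Note: 0 ∈ A - A always (from a - a). The set is symmetric: if d ∈ A - A then -d ∈ A - A.
Enumerate nonzero differences d = a - a' with a > a' (then include -d):
Positive differences: {1, 2, 4, 5, 6, 8, 9, 10, 11, 12}
Full difference set: {0} ∪ (positive diffs) ∪ (negative diffs).
|A - A| = 1 + 2·10 = 21 (matches direct enumeration: 21).

|A - A| = 21


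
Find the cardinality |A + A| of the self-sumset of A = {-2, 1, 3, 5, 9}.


A + A = {a + a' : a, a' ∈ A}; |A| = 5.
General bounds: 2|A| - 1 ≤ |A + A| ≤ |A|(|A|+1)/2, i.e. 9 ≤ |A + A| ≤ 15.
Lower bound 2|A|-1 is attained iff A is an arithmetic progression.
Enumerate sums a + a' for a ≤ a' (symmetric, so this suffices):
a = -2: -2+-2=-4, -2+1=-1, -2+3=1, -2+5=3, -2+9=7
a = 1: 1+1=2, 1+3=4, 1+5=6, 1+9=10
a = 3: 3+3=6, 3+5=8, 3+9=12
a = 5: 5+5=10, 5+9=14
a = 9: 9+9=18
Distinct sums: {-4, -1, 1, 2, 3, 4, 6, 7, 8, 10, 12, 14, 18}
|A + A| = 13

|A + A| = 13


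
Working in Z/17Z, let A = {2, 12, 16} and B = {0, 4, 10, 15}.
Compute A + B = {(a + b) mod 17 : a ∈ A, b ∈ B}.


Work in Z/17Z: reduce every sum a + b modulo 17.
Enumerate all 12 pairs:
a = 2: 2+0=2, 2+4=6, 2+10=12, 2+15=0
a = 12: 12+0=12, 12+4=16, 12+10=5, 12+15=10
a = 16: 16+0=16, 16+4=3, 16+10=9, 16+15=14
Distinct residues collected: {0, 2, 3, 5, 6, 9, 10, 12, 14, 16}
|A + B| = 10 (out of 17 total residues).

A + B = {0, 2, 3, 5, 6, 9, 10, 12, 14, 16}


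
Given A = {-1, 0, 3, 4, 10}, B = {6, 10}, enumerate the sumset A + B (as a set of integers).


A + B = {a + b : a ∈ A, b ∈ B}.
Enumerate all |A|·|B| = 5·2 = 10 pairs (a, b) and collect distinct sums.
a = -1: -1+6=5, -1+10=9
a = 0: 0+6=6, 0+10=10
a = 3: 3+6=9, 3+10=13
a = 4: 4+6=10, 4+10=14
a = 10: 10+6=16, 10+10=20
Collecting distinct sums: A + B = {5, 6, 9, 10, 13, 14, 16, 20}
|A + B| = 8

A + B = {5, 6, 9, 10, 13, 14, 16, 20}


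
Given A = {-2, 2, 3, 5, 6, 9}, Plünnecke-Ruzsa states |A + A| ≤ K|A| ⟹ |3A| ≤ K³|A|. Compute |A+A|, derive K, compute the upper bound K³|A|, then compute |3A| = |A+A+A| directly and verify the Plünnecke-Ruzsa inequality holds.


|A| = 6.
Step 1: Compute A + A by enumerating all 36 pairs.
A + A = {-4, 0, 1, 3, 4, 5, 6, 7, 8, 9, 10, 11, 12, 14, 15, 18}, so |A + A| = 16.
Step 2: Doubling constant K = |A + A|/|A| = 16/6 = 16/6 ≈ 2.6667.
Step 3: Plünnecke-Ruzsa gives |3A| ≤ K³·|A| = (2.6667)³ · 6 ≈ 113.7778.
Step 4: Compute 3A = A + A + A directly by enumerating all triples (a,b,c) ∈ A³; |3A| = 27.
Step 5: Check 27 ≤ 113.7778? Yes ✓.

K = 16/6, Plünnecke-Ruzsa bound K³|A| ≈ 113.7778, |3A| = 27, inequality holds.


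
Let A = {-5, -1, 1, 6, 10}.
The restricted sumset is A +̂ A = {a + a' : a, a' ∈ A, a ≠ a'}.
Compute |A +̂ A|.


Restricted sumset: A +̂ A = {a + a' : a ∈ A, a' ∈ A, a ≠ a'}.
Equivalently, take A + A and drop any sum 2a that is achievable ONLY as a + a for a ∈ A (i.e. sums representable only with equal summands).
Enumerate pairs (a, a') with a < a' (symmetric, so each unordered pair gives one sum; this covers all a ≠ a'):
  -5 + -1 = -6
  -5 + 1 = -4
  -5 + 6 = 1
  -5 + 10 = 5
  -1 + 1 = 0
  -1 + 6 = 5
  -1 + 10 = 9
  1 + 6 = 7
  1 + 10 = 11
  6 + 10 = 16
Collected distinct sums: {-6, -4, 0, 1, 5, 7, 9, 11, 16}
|A +̂ A| = 9
(Reference bound: |A +̂ A| ≥ 2|A| - 3 for |A| ≥ 2, with |A| = 5 giving ≥ 7.)

|A +̂ A| = 9


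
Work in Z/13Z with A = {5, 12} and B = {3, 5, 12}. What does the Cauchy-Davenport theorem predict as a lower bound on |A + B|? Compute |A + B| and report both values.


Cauchy-Davenport: |A + B| ≥ min(p, |A| + |B| - 1) for A, B nonempty in Z/pZ.
|A| = 2, |B| = 3, p = 13.
CD lower bound = min(13, 2 + 3 - 1) = min(13, 4) = 4.
Compute A + B mod 13 directly:
a = 5: 5+3=8, 5+5=10, 5+12=4
a = 12: 12+3=2, 12+5=4, 12+12=11
A + B = {2, 4, 8, 10, 11}, so |A + B| = 5.
Verify: 5 ≥ 4? Yes ✓.

CD lower bound = 4, actual |A + B| = 5.


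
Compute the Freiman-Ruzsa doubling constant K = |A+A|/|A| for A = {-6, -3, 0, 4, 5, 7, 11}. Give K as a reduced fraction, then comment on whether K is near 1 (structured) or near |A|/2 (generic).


|A| = 7.
Compute A + A by enumerating all 49 pairs.
A + A = {-12, -9, -6, -3, -2, -1, 0, 1, 2, 4, 5, 7, 8, 9, 10, 11, 12, 14, 15, 16, 18, 22}, so |A + A| = 22.
K = |A + A| / |A| = 22/7 (already in lowest terms) ≈ 3.1429.
Reference: AP of size 7 gives K = 13/7 ≈ 1.8571; a fully generic set of size 7 gives K ≈ 4.0000.

|A| = 7, |A + A| = 22, K = 22/7.


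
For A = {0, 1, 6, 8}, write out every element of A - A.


A - A = {a - a' : a, a' ∈ A}.
Compute a - a' for each ordered pair (a, a'):
a = 0: 0-0=0, 0-1=-1, 0-6=-6, 0-8=-8
a = 1: 1-0=1, 1-1=0, 1-6=-5, 1-8=-7
a = 6: 6-0=6, 6-1=5, 6-6=0, 6-8=-2
a = 8: 8-0=8, 8-1=7, 8-6=2, 8-8=0
Collecting distinct values (and noting 0 appears from a-a):
A - A = {-8, -7, -6, -5, -2, -1, 0, 1, 2, 5, 6, 7, 8}
|A - A| = 13

A - A = {-8, -7, -6, -5, -2, -1, 0, 1, 2, 5, 6, 7, 8}


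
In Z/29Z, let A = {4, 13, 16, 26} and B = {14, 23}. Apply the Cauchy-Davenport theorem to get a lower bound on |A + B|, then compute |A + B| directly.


Cauchy-Davenport: |A + B| ≥ min(p, |A| + |B| - 1) for A, B nonempty in Z/pZ.
|A| = 4, |B| = 2, p = 29.
CD lower bound = min(29, 4 + 2 - 1) = min(29, 5) = 5.
Compute A + B mod 29 directly:
a = 4: 4+14=18, 4+23=27
a = 13: 13+14=27, 13+23=7
a = 16: 16+14=1, 16+23=10
a = 26: 26+14=11, 26+23=20
A + B = {1, 7, 10, 11, 18, 20, 27}, so |A + B| = 7.
Verify: 7 ≥ 5? Yes ✓.

CD lower bound = 5, actual |A + B| = 7.


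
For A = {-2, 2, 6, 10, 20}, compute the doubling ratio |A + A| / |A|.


|A| = 5.
Compute A + A by enumerating all 25 pairs.
A + A = {-4, 0, 4, 8, 12, 16, 18, 20, 22, 26, 30, 40}, so |A + A| = 12.
K = |A + A| / |A| = 12/5 (already in lowest terms) ≈ 2.4000.
Reference: AP of size 5 gives K = 9/5 ≈ 1.8000; a fully generic set of size 5 gives K ≈ 3.0000.

|A| = 5, |A + A| = 12, K = 12/5.


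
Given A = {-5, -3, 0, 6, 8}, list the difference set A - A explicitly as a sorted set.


A - A = {a - a' : a, a' ∈ A}.
Compute a - a' for each ordered pair (a, a'):
a = -5: -5--5=0, -5--3=-2, -5-0=-5, -5-6=-11, -5-8=-13
a = -3: -3--5=2, -3--3=0, -3-0=-3, -3-6=-9, -3-8=-11
a = 0: 0--5=5, 0--3=3, 0-0=0, 0-6=-6, 0-8=-8
a = 6: 6--5=11, 6--3=9, 6-0=6, 6-6=0, 6-8=-2
a = 8: 8--5=13, 8--3=11, 8-0=8, 8-6=2, 8-8=0
Collecting distinct values (and noting 0 appears from a-a):
A - A = {-13, -11, -9, -8, -6, -5, -3, -2, 0, 2, 3, 5, 6, 8, 9, 11, 13}
|A - A| = 17

A - A = {-13, -11, -9, -8, -6, -5, -3, -2, 0, 2, 3, 5, 6, 8, 9, 11, 13}


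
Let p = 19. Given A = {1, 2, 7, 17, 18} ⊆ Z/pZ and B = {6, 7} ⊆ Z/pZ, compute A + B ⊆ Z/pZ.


Work in Z/19Z: reduce every sum a + b modulo 19.
Enumerate all 10 pairs:
a = 1: 1+6=7, 1+7=8
a = 2: 2+6=8, 2+7=9
a = 7: 7+6=13, 7+7=14
a = 17: 17+6=4, 17+7=5
a = 18: 18+6=5, 18+7=6
Distinct residues collected: {4, 5, 6, 7, 8, 9, 13, 14}
|A + B| = 8 (out of 19 total residues).

A + B = {4, 5, 6, 7, 8, 9, 13, 14}


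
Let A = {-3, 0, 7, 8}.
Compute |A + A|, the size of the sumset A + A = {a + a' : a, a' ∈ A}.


A + A = {a + a' : a, a' ∈ A}; |A| = 4.
General bounds: 2|A| - 1 ≤ |A + A| ≤ |A|(|A|+1)/2, i.e. 7 ≤ |A + A| ≤ 10.
Lower bound 2|A|-1 is attained iff A is an arithmetic progression.
Enumerate sums a + a' for a ≤ a' (symmetric, so this suffices):
a = -3: -3+-3=-6, -3+0=-3, -3+7=4, -3+8=5
a = 0: 0+0=0, 0+7=7, 0+8=8
a = 7: 7+7=14, 7+8=15
a = 8: 8+8=16
Distinct sums: {-6, -3, 0, 4, 5, 7, 8, 14, 15, 16}
|A + A| = 10

|A + A| = 10


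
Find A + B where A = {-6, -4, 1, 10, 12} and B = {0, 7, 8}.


A + B = {a + b : a ∈ A, b ∈ B}.
Enumerate all |A|·|B| = 5·3 = 15 pairs (a, b) and collect distinct sums.
a = -6: -6+0=-6, -6+7=1, -6+8=2
a = -4: -4+0=-4, -4+7=3, -4+8=4
a = 1: 1+0=1, 1+7=8, 1+8=9
a = 10: 10+0=10, 10+7=17, 10+8=18
a = 12: 12+0=12, 12+7=19, 12+8=20
Collecting distinct sums: A + B = {-6, -4, 1, 2, 3, 4, 8, 9, 10, 12, 17, 18, 19, 20}
|A + B| = 14

A + B = {-6, -4, 1, 2, 3, 4, 8, 9, 10, 12, 17, 18, 19, 20}


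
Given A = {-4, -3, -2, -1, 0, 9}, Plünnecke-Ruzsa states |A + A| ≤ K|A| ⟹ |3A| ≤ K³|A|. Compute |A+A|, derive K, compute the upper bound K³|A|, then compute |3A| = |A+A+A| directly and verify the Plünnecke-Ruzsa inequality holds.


|A| = 6.
Step 1: Compute A + A by enumerating all 36 pairs.
A + A = {-8, -7, -6, -5, -4, -3, -2, -1, 0, 5, 6, 7, 8, 9, 18}, so |A + A| = 15.
Step 2: Doubling constant K = |A + A|/|A| = 15/6 = 15/6 ≈ 2.5000.
Step 3: Plünnecke-Ruzsa gives |3A| ≤ K³·|A| = (2.5000)³ · 6 ≈ 93.7500.
Step 4: Compute 3A = A + A + A directly by enumerating all triples (a,b,c) ∈ A³; |3A| = 28.
Step 5: Check 28 ≤ 93.7500? Yes ✓.

K = 15/6, Plünnecke-Ruzsa bound K³|A| ≈ 93.7500, |3A| = 28, inequality holds.


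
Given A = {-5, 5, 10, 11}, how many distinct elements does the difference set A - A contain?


A - A = {a - a' : a, a' ∈ A}; |A| = 4.
Bounds: 2|A|-1 ≤ |A - A| ≤ |A|² - |A| + 1, i.e. 7 ≤ |A - A| ≤ 13.
Note: 0 ∈ A - A always (from a - a). The set is symmetric: if d ∈ A - A then -d ∈ A - A.
Enumerate nonzero differences d = a - a' with a > a' (then include -d):
Positive differences: {1, 5, 6, 10, 15, 16}
Full difference set: {0} ∪ (positive diffs) ∪ (negative diffs).
|A - A| = 1 + 2·6 = 13 (matches direct enumeration: 13).

|A - A| = 13


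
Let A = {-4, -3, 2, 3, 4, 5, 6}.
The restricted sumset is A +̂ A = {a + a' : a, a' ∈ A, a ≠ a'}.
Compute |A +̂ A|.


Restricted sumset: A +̂ A = {a + a' : a ∈ A, a' ∈ A, a ≠ a'}.
Equivalently, take A + A and drop any sum 2a that is achievable ONLY as a + a for a ∈ A (i.e. sums representable only with equal summands).
Enumerate pairs (a, a') with a < a' (symmetric, so each unordered pair gives one sum; this covers all a ≠ a'):
  -4 + -3 = -7
  -4 + 2 = -2
  -4 + 3 = -1
  -4 + 4 = 0
  -4 + 5 = 1
  -4 + 6 = 2
  -3 + 2 = -1
  -3 + 3 = 0
  -3 + 4 = 1
  -3 + 5 = 2
  -3 + 6 = 3
  2 + 3 = 5
  2 + 4 = 6
  2 + 5 = 7
  2 + 6 = 8
  3 + 4 = 7
  3 + 5 = 8
  3 + 6 = 9
  4 + 5 = 9
  4 + 6 = 10
  5 + 6 = 11
Collected distinct sums: {-7, -2, -1, 0, 1, 2, 3, 5, 6, 7, 8, 9, 10, 11}
|A +̂ A| = 14
(Reference bound: |A +̂ A| ≥ 2|A| - 3 for |A| ≥ 2, with |A| = 7 giving ≥ 11.)

|A +̂ A| = 14


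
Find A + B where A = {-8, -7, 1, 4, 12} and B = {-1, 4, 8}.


A + B = {a + b : a ∈ A, b ∈ B}.
Enumerate all |A|·|B| = 5·3 = 15 pairs (a, b) and collect distinct sums.
a = -8: -8+-1=-9, -8+4=-4, -8+8=0
a = -7: -7+-1=-8, -7+4=-3, -7+8=1
a = 1: 1+-1=0, 1+4=5, 1+8=9
a = 4: 4+-1=3, 4+4=8, 4+8=12
a = 12: 12+-1=11, 12+4=16, 12+8=20
Collecting distinct sums: A + B = {-9, -8, -4, -3, 0, 1, 3, 5, 8, 9, 11, 12, 16, 20}
|A + B| = 14

A + B = {-9, -8, -4, -3, 0, 1, 3, 5, 8, 9, 11, 12, 16, 20}


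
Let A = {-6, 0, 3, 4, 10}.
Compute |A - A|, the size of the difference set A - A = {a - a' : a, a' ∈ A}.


A - A = {a - a' : a, a' ∈ A}; |A| = 5.
Bounds: 2|A|-1 ≤ |A - A| ≤ |A|² - |A| + 1, i.e. 9 ≤ |A - A| ≤ 21.
Note: 0 ∈ A - A always (from a - a). The set is symmetric: if d ∈ A - A then -d ∈ A - A.
Enumerate nonzero differences d = a - a' with a > a' (then include -d):
Positive differences: {1, 3, 4, 6, 7, 9, 10, 16}
Full difference set: {0} ∪ (positive diffs) ∪ (negative diffs).
|A - A| = 1 + 2·8 = 17 (matches direct enumeration: 17).

|A - A| = 17


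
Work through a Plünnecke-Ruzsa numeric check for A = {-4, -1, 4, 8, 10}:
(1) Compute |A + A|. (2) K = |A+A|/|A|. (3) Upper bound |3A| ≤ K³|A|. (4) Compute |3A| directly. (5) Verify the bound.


|A| = 5.
Step 1: Compute A + A by enumerating all 25 pairs.
A + A = {-8, -5, -2, 0, 3, 4, 6, 7, 8, 9, 12, 14, 16, 18, 20}, so |A + A| = 15.
Step 2: Doubling constant K = |A + A|/|A| = 15/5 = 15/5 ≈ 3.0000.
Step 3: Plünnecke-Ruzsa gives |3A| ≤ K³·|A| = (3.0000)³ · 5 ≈ 135.0000.
Step 4: Compute 3A = A + A + A directly by enumerating all triples (a,b,c) ∈ A³; |3A| = 30.
Step 5: Check 30 ≤ 135.0000? Yes ✓.

K = 15/5, Plünnecke-Ruzsa bound K³|A| ≈ 135.0000, |3A| = 30, inequality holds.


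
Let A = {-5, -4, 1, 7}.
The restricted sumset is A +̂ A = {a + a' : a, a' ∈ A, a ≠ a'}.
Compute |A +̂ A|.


Restricted sumset: A +̂ A = {a + a' : a ∈ A, a' ∈ A, a ≠ a'}.
Equivalently, take A + A and drop any sum 2a that is achievable ONLY as a + a for a ∈ A (i.e. sums representable only with equal summands).
Enumerate pairs (a, a') with a < a' (symmetric, so each unordered pair gives one sum; this covers all a ≠ a'):
  -5 + -4 = -9
  -5 + 1 = -4
  -5 + 7 = 2
  -4 + 1 = -3
  -4 + 7 = 3
  1 + 7 = 8
Collected distinct sums: {-9, -4, -3, 2, 3, 8}
|A +̂ A| = 6
(Reference bound: |A +̂ A| ≥ 2|A| - 3 for |A| ≥ 2, with |A| = 4 giving ≥ 5.)

|A +̂ A| = 6


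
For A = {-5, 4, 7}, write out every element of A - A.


A - A = {a - a' : a, a' ∈ A}.
Compute a - a' for each ordered pair (a, a'):
a = -5: -5--5=0, -5-4=-9, -5-7=-12
a = 4: 4--5=9, 4-4=0, 4-7=-3
a = 7: 7--5=12, 7-4=3, 7-7=0
Collecting distinct values (and noting 0 appears from a-a):
A - A = {-12, -9, -3, 0, 3, 9, 12}
|A - A| = 7

A - A = {-12, -9, -3, 0, 3, 9, 12}


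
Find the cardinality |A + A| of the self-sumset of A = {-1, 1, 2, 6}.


A + A = {a + a' : a, a' ∈ A}; |A| = 4.
General bounds: 2|A| - 1 ≤ |A + A| ≤ |A|(|A|+1)/2, i.e. 7 ≤ |A + A| ≤ 10.
Lower bound 2|A|-1 is attained iff A is an arithmetic progression.
Enumerate sums a + a' for a ≤ a' (symmetric, so this suffices):
a = -1: -1+-1=-2, -1+1=0, -1+2=1, -1+6=5
a = 1: 1+1=2, 1+2=3, 1+6=7
a = 2: 2+2=4, 2+6=8
a = 6: 6+6=12
Distinct sums: {-2, 0, 1, 2, 3, 4, 5, 7, 8, 12}
|A + A| = 10

|A + A| = 10


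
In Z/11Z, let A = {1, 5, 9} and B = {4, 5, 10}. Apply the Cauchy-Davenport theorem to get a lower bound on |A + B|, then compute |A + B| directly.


Cauchy-Davenport: |A + B| ≥ min(p, |A| + |B| - 1) for A, B nonempty in Z/pZ.
|A| = 3, |B| = 3, p = 11.
CD lower bound = min(11, 3 + 3 - 1) = min(11, 5) = 5.
Compute A + B mod 11 directly:
a = 1: 1+4=5, 1+5=6, 1+10=0
a = 5: 5+4=9, 5+5=10, 5+10=4
a = 9: 9+4=2, 9+5=3, 9+10=8
A + B = {0, 2, 3, 4, 5, 6, 8, 9, 10}, so |A + B| = 9.
Verify: 9 ≥ 5? Yes ✓.

CD lower bound = 5, actual |A + B| = 9.


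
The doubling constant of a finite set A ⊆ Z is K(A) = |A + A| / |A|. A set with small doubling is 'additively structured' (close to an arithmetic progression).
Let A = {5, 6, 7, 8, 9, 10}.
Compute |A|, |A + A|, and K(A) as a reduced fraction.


|A| = 6.
Compute A + A by enumerating all 36 pairs.
A + A = {10, 11, 12, 13, 14, 15, 16, 17, 18, 19, 20}, so |A + A| = 11.
K = |A + A| / |A| = 11/6 (already in lowest terms) ≈ 1.8333.
Reference: AP of size 6 gives K = 11/6 ≈ 1.8333; a fully generic set of size 6 gives K ≈ 3.5000.

|A| = 6, |A + A| = 11, K = 11/6.


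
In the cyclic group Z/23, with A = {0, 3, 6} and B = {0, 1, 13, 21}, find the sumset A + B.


Work in Z/23Z: reduce every sum a + b modulo 23.
Enumerate all 12 pairs:
a = 0: 0+0=0, 0+1=1, 0+13=13, 0+21=21
a = 3: 3+0=3, 3+1=4, 3+13=16, 3+21=1
a = 6: 6+0=6, 6+1=7, 6+13=19, 6+21=4
Distinct residues collected: {0, 1, 3, 4, 6, 7, 13, 16, 19, 21}
|A + B| = 10 (out of 23 total residues).

A + B = {0, 1, 3, 4, 6, 7, 13, 16, 19, 21}


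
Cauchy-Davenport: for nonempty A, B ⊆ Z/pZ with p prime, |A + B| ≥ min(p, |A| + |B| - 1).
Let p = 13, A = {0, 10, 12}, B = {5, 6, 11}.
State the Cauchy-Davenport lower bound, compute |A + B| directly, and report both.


Cauchy-Davenport: |A + B| ≥ min(p, |A| + |B| - 1) for A, B nonempty in Z/pZ.
|A| = 3, |B| = 3, p = 13.
CD lower bound = min(13, 3 + 3 - 1) = min(13, 5) = 5.
Compute A + B mod 13 directly:
a = 0: 0+5=5, 0+6=6, 0+11=11
a = 10: 10+5=2, 10+6=3, 10+11=8
a = 12: 12+5=4, 12+6=5, 12+11=10
A + B = {2, 3, 4, 5, 6, 8, 10, 11}, so |A + B| = 8.
Verify: 8 ≥ 5? Yes ✓.

CD lower bound = 5, actual |A + B| = 8.


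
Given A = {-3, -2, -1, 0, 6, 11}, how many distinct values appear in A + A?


A + A = {a + a' : a, a' ∈ A}; |A| = 6.
General bounds: 2|A| - 1 ≤ |A + A| ≤ |A|(|A|+1)/2, i.e. 11 ≤ |A + A| ≤ 21.
Lower bound 2|A|-1 is attained iff A is an arithmetic progression.
Enumerate sums a + a' for a ≤ a' (symmetric, so this suffices):
a = -3: -3+-3=-6, -3+-2=-5, -3+-1=-4, -3+0=-3, -3+6=3, -3+11=8
a = -2: -2+-2=-4, -2+-1=-3, -2+0=-2, -2+6=4, -2+11=9
a = -1: -1+-1=-2, -1+0=-1, -1+6=5, -1+11=10
a = 0: 0+0=0, 0+6=6, 0+11=11
a = 6: 6+6=12, 6+11=17
a = 11: 11+11=22
Distinct sums: {-6, -5, -4, -3, -2, -1, 0, 3, 4, 5, 6, 8, 9, 10, 11, 12, 17, 22}
|A + A| = 18

|A + A| = 18


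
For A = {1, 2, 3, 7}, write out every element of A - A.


A - A = {a - a' : a, a' ∈ A}.
Compute a - a' for each ordered pair (a, a'):
a = 1: 1-1=0, 1-2=-1, 1-3=-2, 1-7=-6
a = 2: 2-1=1, 2-2=0, 2-3=-1, 2-7=-5
a = 3: 3-1=2, 3-2=1, 3-3=0, 3-7=-4
a = 7: 7-1=6, 7-2=5, 7-3=4, 7-7=0
Collecting distinct values (and noting 0 appears from a-a):
A - A = {-6, -5, -4, -2, -1, 0, 1, 2, 4, 5, 6}
|A - A| = 11

A - A = {-6, -5, -4, -2, -1, 0, 1, 2, 4, 5, 6}


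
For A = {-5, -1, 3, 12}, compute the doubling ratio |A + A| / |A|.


|A| = 4.
Compute A + A by enumerating all 16 pairs.
A + A = {-10, -6, -2, 2, 6, 7, 11, 15, 24}, so |A + A| = 9.
K = |A + A| / |A| = 9/4 (already in lowest terms) ≈ 2.2500.
Reference: AP of size 4 gives K = 7/4 ≈ 1.7500; a fully generic set of size 4 gives K ≈ 2.5000.

|A| = 4, |A + A| = 9, K = 9/4.


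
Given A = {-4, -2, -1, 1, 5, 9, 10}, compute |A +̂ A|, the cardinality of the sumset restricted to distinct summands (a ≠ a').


Restricted sumset: A +̂ A = {a + a' : a ∈ A, a' ∈ A, a ≠ a'}.
Equivalently, take A + A and drop any sum 2a that is achievable ONLY as a + a for a ∈ A (i.e. sums representable only with equal summands).
Enumerate pairs (a, a') with a < a' (symmetric, so each unordered pair gives one sum; this covers all a ≠ a'):
  -4 + -2 = -6
  -4 + -1 = -5
  -4 + 1 = -3
  -4 + 5 = 1
  -4 + 9 = 5
  -4 + 10 = 6
  -2 + -1 = -3
  -2 + 1 = -1
  -2 + 5 = 3
  -2 + 9 = 7
  -2 + 10 = 8
  -1 + 1 = 0
  -1 + 5 = 4
  -1 + 9 = 8
  -1 + 10 = 9
  1 + 5 = 6
  1 + 9 = 10
  1 + 10 = 11
  5 + 9 = 14
  5 + 10 = 15
  9 + 10 = 19
Collected distinct sums: {-6, -5, -3, -1, 0, 1, 3, 4, 5, 6, 7, 8, 9, 10, 11, 14, 15, 19}
|A +̂ A| = 18
(Reference bound: |A +̂ A| ≥ 2|A| - 3 for |A| ≥ 2, with |A| = 7 giving ≥ 11.)

|A +̂ A| = 18


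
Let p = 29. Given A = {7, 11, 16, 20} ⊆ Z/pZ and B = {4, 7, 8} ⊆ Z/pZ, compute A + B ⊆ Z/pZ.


Work in Z/29Z: reduce every sum a + b modulo 29.
Enumerate all 12 pairs:
a = 7: 7+4=11, 7+7=14, 7+8=15
a = 11: 11+4=15, 11+7=18, 11+8=19
a = 16: 16+4=20, 16+7=23, 16+8=24
a = 20: 20+4=24, 20+7=27, 20+8=28
Distinct residues collected: {11, 14, 15, 18, 19, 20, 23, 24, 27, 28}
|A + B| = 10 (out of 29 total residues).

A + B = {11, 14, 15, 18, 19, 20, 23, 24, 27, 28}


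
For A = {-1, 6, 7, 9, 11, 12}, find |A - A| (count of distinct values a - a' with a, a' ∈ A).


A - A = {a - a' : a, a' ∈ A}; |A| = 6.
Bounds: 2|A|-1 ≤ |A - A| ≤ |A|² - |A| + 1, i.e. 11 ≤ |A - A| ≤ 31.
Note: 0 ∈ A - A always (from a - a). The set is symmetric: if d ∈ A - A then -d ∈ A - A.
Enumerate nonzero differences d = a - a' with a > a' (then include -d):
Positive differences: {1, 2, 3, 4, 5, 6, 7, 8, 10, 12, 13}
Full difference set: {0} ∪ (positive diffs) ∪ (negative diffs).
|A - A| = 1 + 2·11 = 23 (matches direct enumeration: 23).

|A - A| = 23


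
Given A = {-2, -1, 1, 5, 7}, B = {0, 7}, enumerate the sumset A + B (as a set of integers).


A + B = {a + b : a ∈ A, b ∈ B}.
Enumerate all |A|·|B| = 5·2 = 10 pairs (a, b) and collect distinct sums.
a = -2: -2+0=-2, -2+7=5
a = -1: -1+0=-1, -1+7=6
a = 1: 1+0=1, 1+7=8
a = 5: 5+0=5, 5+7=12
a = 7: 7+0=7, 7+7=14
Collecting distinct sums: A + B = {-2, -1, 1, 5, 6, 7, 8, 12, 14}
|A + B| = 9

A + B = {-2, -1, 1, 5, 6, 7, 8, 12, 14}


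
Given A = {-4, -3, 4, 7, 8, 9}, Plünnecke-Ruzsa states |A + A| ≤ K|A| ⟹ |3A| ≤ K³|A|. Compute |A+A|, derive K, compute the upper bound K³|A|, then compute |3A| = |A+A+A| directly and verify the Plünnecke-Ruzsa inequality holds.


|A| = 6.
Step 1: Compute A + A by enumerating all 36 pairs.
A + A = {-8, -7, -6, 0, 1, 3, 4, 5, 6, 8, 11, 12, 13, 14, 15, 16, 17, 18}, so |A + A| = 18.
Step 2: Doubling constant K = |A + A|/|A| = 18/6 = 18/6 ≈ 3.0000.
Step 3: Plünnecke-Ruzsa gives |3A| ≤ K³·|A| = (3.0000)³ · 6 ≈ 162.0000.
Step 4: Compute 3A = A + A + A directly by enumerating all triples (a,b,c) ∈ A³; |3A| = 35.
Step 5: Check 35 ≤ 162.0000? Yes ✓.

K = 18/6, Plünnecke-Ruzsa bound K³|A| ≈ 162.0000, |3A| = 35, inequality holds.


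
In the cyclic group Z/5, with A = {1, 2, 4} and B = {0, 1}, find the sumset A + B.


Work in Z/5Z: reduce every sum a + b modulo 5.
Enumerate all 6 pairs:
a = 1: 1+0=1, 1+1=2
a = 2: 2+0=2, 2+1=3
a = 4: 4+0=4, 4+1=0
Distinct residues collected: {0, 1, 2, 3, 4}
|A + B| = 5 (out of 5 total residues).

A + B = {0, 1, 2, 3, 4}


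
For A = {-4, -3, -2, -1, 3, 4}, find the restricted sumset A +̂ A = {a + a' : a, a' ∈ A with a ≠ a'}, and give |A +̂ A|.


Restricted sumset: A +̂ A = {a + a' : a ∈ A, a' ∈ A, a ≠ a'}.
Equivalently, take A + A and drop any sum 2a that is achievable ONLY as a + a for a ∈ A (i.e. sums representable only with equal summands).
Enumerate pairs (a, a') with a < a' (symmetric, so each unordered pair gives one sum; this covers all a ≠ a'):
  -4 + -3 = -7
  -4 + -2 = -6
  -4 + -1 = -5
  -4 + 3 = -1
  -4 + 4 = 0
  -3 + -2 = -5
  -3 + -1 = -4
  -3 + 3 = 0
  -3 + 4 = 1
  -2 + -1 = -3
  -2 + 3 = 1
  -2 + 4 = 2
  -1 + 3 = 2
  -1 + 4 = 3
  3 + 4 = 7
Collected distinct sums: {-7, -6, -5, -4, -3, -1, 0, 1, 2, 3, 7}
|A +̂ A| = 11
(Reference bound: |A +̂ A| ≥ 2|A| - 3 for |A| ≥ 2, with |A| = 6 giving ≥ 9.)

|A +̂ A| = 11


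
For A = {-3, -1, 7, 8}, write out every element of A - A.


A - A = {a - a' : a, a' ∈ A}.
Compute a - a' for each ordered pair (a, a'):
a = -3: -3--3=0, -3--1=-2, -3-7=-10, -3-8=-11
a = -1: -1--3=2, -1--1=0, -1-7=-8, -1-8=-9
a = 7: 7--3=10, 7--1=8, 7-7=0, 7-8=-1
a = 8: 8--3=11, 8--1=9, 8-7=1, 8-8=0
Collecting distinct values (and noting 0 appears from a-a):
A - A = {-11, -10, -9, -8, -2, -1, 0, 1, 2, 8, 9, 10, 11}
|A - A| = 13

A - A = {-11, -10, -9, -8, -2, -1, 0, 1, 2, 8, 9, 10, 11}


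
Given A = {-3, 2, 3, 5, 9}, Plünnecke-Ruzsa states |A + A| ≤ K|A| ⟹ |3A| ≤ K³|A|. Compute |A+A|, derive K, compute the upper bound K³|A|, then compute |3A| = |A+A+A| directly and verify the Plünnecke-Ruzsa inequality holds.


|A| = 5.
Step 1: Compute A + A by enumerating all 25 pairs.
A + A = {-6, -1, 0, 2, 4, 5, 6, 7, 8, 10, 11, 12, 14, 18}, so |A + A| = 14.
Step 2: Doubling constant K = |A + A|/|A| = 14/5 = 14/5 ≈ 2.8000.
Step 3: Plünnecke-Ruzsa gives |3A| ≤ K³·|A| = (2.8000)³ · 5 ≈ 109.7600.
Step 4: Compute 3A = A + A + A directly by enumerating all triples (a,b,c) ∈ A³; |3A| = 26.
Step 5: Check 26 ≤ 109.7600? Yes ✓.

K = 14/5, Plünnecke-Ruzsa bound K³|A| ≈ 109.7600, |3A| = 26, inequality holds.


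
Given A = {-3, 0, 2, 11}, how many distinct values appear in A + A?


A + A = {a + a' : a, a' ∈ A}; |A| = 4.
General bounds: 2|A| - 1 ≤ |A + A| ≤ |A|(|A|+1)/2, i.e. 7 ≤ |A + A| ≤ 10.
Lower bound 2|A|-1 is attained iff A is an arithmetic progression.
Enumerate sums a + a' for a ≤ a' (symmetric, so this suffices):
a = -3: -3+-3=-6, -3+0=-3, -3+2=-1, -3+11=8
a = 0: 0+0=0, 0+2=2, 0+11=11
a = 2: 2+2=4, 2+11=13
a = 11: 11+11=22
Distinct sums: {-6, -3, -1, 0, 2, 4, 8, 11, 13, 22}
|A + A| = 10

|A + A| = 10


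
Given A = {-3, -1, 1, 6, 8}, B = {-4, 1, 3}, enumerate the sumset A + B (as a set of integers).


A + B = {a + b : a ∈ A, b ∈ B}.
Enumerate all |A|·|B| = 5·3 = 15 pairs (a, b) and collect distinct sums.
a = -3: -3+-4=-7, -3+1=-2, -3+3=0
a = -1: -1+-4=-5, -1+1=0, -1+3=2
a = 1: 1+-4=-3, 1+1=2, 1+3=4
a = 6: 6+-4=2, 6+1=7, 6+3=9
a = 8: 8+-4=4, 8+1=9, 8+3=11
Collecting distinct sums: A + B = {-7, -5, -3, -2, 0, 2, 4, 7, 9, 11}
|A + B| = 10

A + B = {-7, -5, -3, -2, 0, 2, 4, 7, 9, 11}


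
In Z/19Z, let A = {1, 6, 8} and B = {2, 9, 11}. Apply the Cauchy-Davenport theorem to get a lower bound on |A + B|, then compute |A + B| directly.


Cauchy-Davenport: |A + B| ≥ min(p, |A| + |B| - 1) for A, B nonempty in Z/pZ.
|A| = 3, |B| = 3, p = 19.
CD lower bound = min(19, 3 + 3 - 1) = min(19, 5) = 5.
Compute A + B mod 19 directly:
a = 1: 1+2=3, 1+9=10, 1+11=12
a = 6: 6+2=8, 6+9=15, 6+11=17
a = 8: 8+2=10, 8+9=17, 8+11=0
A + B = {0, 3, 8, 10, 12, 15, 17}, so |A + B| = 7.
Verify: 7 ≥ 5? Yes ✓.

CD lower bound = 5, actual |A + B| = 7.


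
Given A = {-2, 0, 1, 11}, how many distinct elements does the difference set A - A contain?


A - A = {a - a' : a, a' ∈ A}; |A| = 4.
Bounds: 2|A|-1 ≤ |A - A| ≤ |A|² - |A| + 1, i.e. 7 ≤ |A - A| ≤ 13.
Note: 0 ∈ A - A always (from a - a). The set is symmetric: if d ∈ A - A then -d ∈ A - A.
Enumerate nonzero differences d = a - a' with a > a' (then include -d):
Positive differences: {1, 2, 3, 10, 11, 13}
Full difference set: {0} ∪ (positive diffs) ∪ (negative diffs).
|A - A| = 1 + 2·6 = 13 (matches direct enumeration: 13).

|A - A| = 13


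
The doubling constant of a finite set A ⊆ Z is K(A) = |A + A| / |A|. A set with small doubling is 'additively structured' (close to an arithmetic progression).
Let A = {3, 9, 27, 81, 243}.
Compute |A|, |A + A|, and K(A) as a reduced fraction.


|A| = 5.
Compute A + A by enumerating all 25 pairs.
A + A = {6, 12, 18, 30, 36, 54, 84, 90, 108, 162, 246, 252, 270, 324, 486}, so |A + A| = 15.
K = |A + A| / |A| = 15/5 = 3/1 ≈ 3.0000.
Reference: AP of size 5 gives K = 9/5 ≈ 1.8000; a fully generic set of size 5 gives K ≈ 3.0000.

|A| = 5, |A + A| = 15, K = 15/5 = 3/1.


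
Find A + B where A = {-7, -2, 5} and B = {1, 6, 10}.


A + B = {a + b : a ∈ A, b ∈ B}.
Enumerate all |A|·|B| = 3·3 = 9 pairs (a, b) and collect distinct sums.
a = -7: -7+1=-6, -7+6=-1, -7+10=3
a = -2: -2+1=-1, -2+6=4, -2+10=8
a = 5: 5+1=6, 5+6=11, 5+10=15
Collecting distinct sums: A + B = {-6, -1, 3, 4, 6, 8, 11, 15}
|A + B| = 8

A + B = {-6, -1, 3, 4, 6, 8, 11, 15}


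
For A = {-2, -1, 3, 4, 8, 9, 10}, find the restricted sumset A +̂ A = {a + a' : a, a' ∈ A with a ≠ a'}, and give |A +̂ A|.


Restricted sumset: A +̂ A = {a + a' : a ∈ A, a' ∈ A, a ≠ a'}.
Equivalently, take A + A and drop any sum 2a that is achievable ONLY as a + a for a ∈ A (i.e. sums representable only with equal summands).
Enumerate pairs (a, a') with a < a' (symmetric, so each unordered pair gives one sum; this covers all a ≠ a'):
  -2 + -1 = -3
  -2 + 3 = 1
  -2 + 4 = 2
  -2 + 8 = 6
  -2 + 9 = 7
  -2 + 10 = 8
  -1 + 3 = 2
  -1 + 4 = 3
  -1 + 8 = 7
  -1 + 9 = 8
  -1 + 10 = 9
  3 + 4 = 7
  3 + 8 = 11
  3 + 9 = 12
  3 + 10 = 13
  4 + 8 = 12
  4 + 9 = 13
  4 + 10 = 14
  8 + 9 = 17
  8 + 10 = 18
  9 + 10 = 19
Collected distinct sums: {-3, 1, 2, 3, 6, 7, 8, 9, 11, 12, 13, 14, 17, 18, 19}
|A +̂ A| = 15
(Reference bound: |A +̂ A| ≥ 2|A| - 3 for |A| ≥ 2, with |A| = 7 giving ≥ 11.)

|A +̂ A| = 15


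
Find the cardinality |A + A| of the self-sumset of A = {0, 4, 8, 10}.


A + A = {a + a' : a, a' ∈ A}; |A| = 4.
General bounds: 2|A| - 1 ≤ |A + A| ≤ |A|(|A|+1)/2, i.e. 7 ≤ |A + A| ≤ 10.
Lower bound 2|A|-1 is attained iff A is an arithmetic progression.
Enumerate sums a + a' for a ≤ a' (symmetric, so this suffices):
a = 0: 0+0=0, 0+4=4, 0+8=8, 0+10=10
a = 4: 4+4=8, 4+8=12, 4+10=14
a = 8: 8+8=16, 8+10=18
a = 10: 10+10=20
Distinct sums: {0, 4, 8, 10, 12, 14, 16, 18, 20}
|A + A| = 9

|A + A| = 9


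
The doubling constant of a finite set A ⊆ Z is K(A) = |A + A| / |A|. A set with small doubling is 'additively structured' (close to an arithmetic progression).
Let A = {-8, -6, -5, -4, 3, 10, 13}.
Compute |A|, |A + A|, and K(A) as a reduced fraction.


|A| = 7.
Compute A + A by enumerating all 49 pairs.
A + A = {-16, -14, -13, -12, -11, -10, -9, -8, -5, -3, -2, -1, 2, 4, 5, 6, 7, 8, 9, 13, 16, 20, 23, 26}, so |A + A| = 24.
K = |A + A| / |A| = 24/7 (already in lowest terms) ≈ 3.4286.
Reference: AP of size 7 gives K = 13/7 ≈ 1.8571; a fully generic set of size 7 gives K ≈ 4.0000.

|A| = 7, |A + A| = 24, K = 24/7.
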